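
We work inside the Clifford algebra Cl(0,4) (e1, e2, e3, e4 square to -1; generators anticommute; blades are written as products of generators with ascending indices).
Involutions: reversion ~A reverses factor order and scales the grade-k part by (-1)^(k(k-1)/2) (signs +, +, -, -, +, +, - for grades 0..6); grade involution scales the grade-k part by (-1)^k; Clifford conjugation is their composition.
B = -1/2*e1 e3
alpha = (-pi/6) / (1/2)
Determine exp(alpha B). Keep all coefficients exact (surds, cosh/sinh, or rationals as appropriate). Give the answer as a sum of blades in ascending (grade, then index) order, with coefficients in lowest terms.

B^2 = (-1/2)^2*(e1 e3)^2 = 1/4*(-1) = -1/4 (a basis 2-blade squares to minus the product of its generators' squares).
B^2 = -1/4 — the series telescopes trigonometrically here: l = 1/2, alpha*l = -pi/6, so exp(alpha B) = cos(-pi/6) + (sin(-pi/6)/(1/2))*B = sqrt(3)/2 + (-1)*B.
Answer: sqrt(3)/2 + 1/2*e1 e3


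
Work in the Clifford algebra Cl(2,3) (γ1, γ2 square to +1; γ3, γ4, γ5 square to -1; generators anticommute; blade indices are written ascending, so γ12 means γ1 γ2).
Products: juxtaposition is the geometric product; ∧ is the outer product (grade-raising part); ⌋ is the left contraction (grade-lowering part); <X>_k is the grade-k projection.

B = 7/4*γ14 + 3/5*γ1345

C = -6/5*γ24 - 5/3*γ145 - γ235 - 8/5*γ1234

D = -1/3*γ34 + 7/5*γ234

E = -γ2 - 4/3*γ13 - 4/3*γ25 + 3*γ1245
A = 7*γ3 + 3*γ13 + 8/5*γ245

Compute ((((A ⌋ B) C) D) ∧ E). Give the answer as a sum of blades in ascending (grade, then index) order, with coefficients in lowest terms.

step 1: 9/5*γ45 + 21/5*γ145
step 2: 7 + 3*γ1 - 54/25*γ25 - 126/25*γ125 + 9/5*γ234 - 168/25*γ235 + 21/5*γ1234 - 72/25*γ1235
step 3: -63/25 - 147/25*γ1 + 3/5*γ2 + 7/5*γ12 - 7/3*γ34 + 1176/125*γ45 - γ134 + 504/125*γ145 + 49/5*γ234 - 56/25*γ245 + 378/125*γ345 + 21/5*γ1234 - 24/25*γ1245 + 882/125*γ1345 + 18/25*γ2345 + 42/25*γ12345
step 4: 63/25*γ2 + 147/25*γ12 + 84/25*γ13 + 84/25*γ25 + 4/5*γ123 + 196/25*γ125 + 7/3*γ234 - 1176/125*γ245 + γ1234 - 1449/125*γ1245 - 1568/125*γ1345 + 6902/1125*γ2345 + 2026/375*γ12345
Answer: 63/25*γ2 + 147/25*γ12 + 84/25*γ13 + 84/25*γ25 + 4/5*γ123 + 196/25*γ125 + 7/3*γ234 - 1176/125*γ245 + γ1234 - 1449/125*γ1245 - 1568/125*γ1345 + 6902/1125*γ2345 + 2026/375*γ12345


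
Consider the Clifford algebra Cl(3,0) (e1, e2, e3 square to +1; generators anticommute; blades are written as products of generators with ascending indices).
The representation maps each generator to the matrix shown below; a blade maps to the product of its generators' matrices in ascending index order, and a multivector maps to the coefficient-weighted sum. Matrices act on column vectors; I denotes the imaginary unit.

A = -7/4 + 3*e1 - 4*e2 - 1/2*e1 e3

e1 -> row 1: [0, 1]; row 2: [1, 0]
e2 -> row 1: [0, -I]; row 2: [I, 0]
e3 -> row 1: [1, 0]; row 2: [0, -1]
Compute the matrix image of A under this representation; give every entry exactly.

Bivector images (products of the table entries): rho(e1 e3) = rho(e1)rho(e3) = row 1: [0, -1]; row 2: [1, 0].
M = (-7/4)*1 + (3)*rho(e1) + (-4)*rho(e2) + (-1/2)*rho(e1 e3), summed entrywise (1 is the identity matrix):
Answer: row 1: [-7/4, 7/2 + 4*I]; row 2: [5/2 - 4*I, -7/4]


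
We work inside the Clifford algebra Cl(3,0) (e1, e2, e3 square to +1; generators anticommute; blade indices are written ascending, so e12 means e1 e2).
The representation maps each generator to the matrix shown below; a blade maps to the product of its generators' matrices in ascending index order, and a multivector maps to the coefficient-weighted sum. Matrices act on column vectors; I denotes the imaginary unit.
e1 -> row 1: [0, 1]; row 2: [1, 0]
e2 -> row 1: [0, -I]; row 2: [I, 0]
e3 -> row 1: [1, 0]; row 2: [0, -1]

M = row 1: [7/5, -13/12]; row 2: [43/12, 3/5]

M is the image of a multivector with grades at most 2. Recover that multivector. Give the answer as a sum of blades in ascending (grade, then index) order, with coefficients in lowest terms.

Method: 1, rho(e1), rho(e2), rho(e3) form a trace-orthogonal basis of the 2x2 complex matrices (tr(X Y) = 2 if X = Y, else 0), so M = m0*1 + m1*rho(e1) + m2*rho(e2) + m3*rho(e3) with m0 = tr(M)/2 = 1, m1 = tr(M rho(e1))/2 = 5/4, m2 = tr(M rho(e2))/2 = -7*I/3, m3 = tr(M rho(e3))/2 = 2/5.
Multiplying table entries, the bivector images are rho(e12) = I*rho(e3), rho(e13) = -I*rho(e2), rho(e23) = I*rho(e1); with real blade coefficients the real parts of m0..m3 are the coefficients of 1, e1, e2, e3 and the imaginary parts give the bivectors (e23: Im m1, e13: -Im m2, e12: Im m3).
Answer: 1 + 5/4*e1 + 2/5*e3 + 7/3*e13


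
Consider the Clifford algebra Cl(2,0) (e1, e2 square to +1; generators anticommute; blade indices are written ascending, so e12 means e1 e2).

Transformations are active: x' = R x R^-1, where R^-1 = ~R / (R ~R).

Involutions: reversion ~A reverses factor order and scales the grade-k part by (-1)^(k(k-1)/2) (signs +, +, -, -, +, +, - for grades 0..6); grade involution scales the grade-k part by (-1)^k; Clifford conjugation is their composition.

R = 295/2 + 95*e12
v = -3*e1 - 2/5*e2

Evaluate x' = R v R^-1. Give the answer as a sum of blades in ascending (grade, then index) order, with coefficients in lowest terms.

~R = 295/2 - 95*e12, and R ~R = 123125/4, so R^-1 = ~R / (123125/4).
R v = -961/2*e1 + 226*e2
Answer: -39523/24625*e1 + 63186/24625*e2


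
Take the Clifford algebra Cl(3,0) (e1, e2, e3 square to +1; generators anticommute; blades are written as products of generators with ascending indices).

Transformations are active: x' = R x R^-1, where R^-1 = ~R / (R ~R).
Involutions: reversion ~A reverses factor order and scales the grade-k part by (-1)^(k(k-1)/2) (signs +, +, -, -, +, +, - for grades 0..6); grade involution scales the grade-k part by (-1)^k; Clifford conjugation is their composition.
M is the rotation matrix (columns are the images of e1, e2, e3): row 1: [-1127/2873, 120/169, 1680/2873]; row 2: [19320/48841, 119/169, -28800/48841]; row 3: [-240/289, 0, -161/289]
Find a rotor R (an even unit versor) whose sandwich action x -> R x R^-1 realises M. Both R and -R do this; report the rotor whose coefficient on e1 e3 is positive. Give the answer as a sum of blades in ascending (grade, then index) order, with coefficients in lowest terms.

Method: write R = a + b12*e1 e2 + b13*e1 e3 + b23*e2 e3 with a^2 + b12^2 + b13^2 + b23^2 = 1 (so R^-1 = ~R). Expanding the columns R e_j ~R gives tr M = 4a^2 - 1 and, from the antisymmetric part, M21 - M12 = -4a*b12, M13 - M31 = 4a*b13, M32 - M23 = -4a*b23.
Here tr M = -11977/48841, so a^2 = (1 + tr M)/4 = 9216/48841 and a = ±96/221. Taking a = 96/221: M21 - M12 = -15360/48841, M13 - M31 = 69120/48841, M32 - M23 = 28800/48841, giving b12 = 40/221, b13 = 180/221, b23 = -75/221, i.e. R = 96/221 + 40/221*e1 e2 + 180/221*e1 e3 - 75/221*e2 e3.
Its e1 e3 coefficient is already positive.
Answer: 96/221 + 40/221*e1 e2 + 180/221*e1 e3 - 75/221*e2 e3. Recall the cover is two-to-one: with M of trace -11977/48841, both preimages act alike, and the stated e1 e3 sign chooses the sheet.


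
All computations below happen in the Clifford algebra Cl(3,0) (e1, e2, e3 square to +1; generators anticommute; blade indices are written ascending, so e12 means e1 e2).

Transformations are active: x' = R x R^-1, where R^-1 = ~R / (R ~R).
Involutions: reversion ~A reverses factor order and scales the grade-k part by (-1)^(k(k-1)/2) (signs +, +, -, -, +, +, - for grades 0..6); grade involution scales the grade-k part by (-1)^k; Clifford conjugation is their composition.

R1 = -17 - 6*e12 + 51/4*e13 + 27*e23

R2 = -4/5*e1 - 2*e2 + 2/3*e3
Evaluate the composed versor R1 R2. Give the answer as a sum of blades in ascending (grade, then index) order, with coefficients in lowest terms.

Distribute over the terms of R2 (each basis-blade product reordered to ascending indices, repeated generators contracted through their squares):
R1 (-4/5*e1) = 68/5*e1 - 24/5*e2 + 51/5*e3 - 108/5*e123
R1 (-2*e2) = 12*e1 + 34*e2 + 54*e3 + 51/2*e123
R1 (2/3*e3) = 17/2*e1 + 18*e2 - 34/3*e3 - 4*e123
Summing the partial products and collecting blades:
Answer: 341/10*e1 + 236/5*e2 + 793/15*e3 - 1/10*e123


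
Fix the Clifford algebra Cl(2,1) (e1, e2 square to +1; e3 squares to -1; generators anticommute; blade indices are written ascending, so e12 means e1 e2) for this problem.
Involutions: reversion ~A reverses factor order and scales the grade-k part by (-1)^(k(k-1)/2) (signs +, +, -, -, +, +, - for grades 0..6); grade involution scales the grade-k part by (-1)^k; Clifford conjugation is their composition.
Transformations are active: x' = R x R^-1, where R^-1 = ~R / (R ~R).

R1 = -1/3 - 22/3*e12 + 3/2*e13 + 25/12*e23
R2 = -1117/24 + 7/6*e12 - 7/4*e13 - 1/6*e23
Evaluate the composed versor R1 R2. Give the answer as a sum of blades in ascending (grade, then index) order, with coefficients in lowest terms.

Distribute over the terms of R1 (each basis-blade product reordered to ascending indices, repeated generators contracted through their squares):
(-1/3) R2 = 1117/72 - 7/18*e12 + 7/12*e13 + 1/18*e23
(-22/3*e12) R2 = 77/9 + 12287/36*e12 + 11/9*e13 - 77/6*e23
(3/2*e13) R2 = -21/8 - 1/4*e12 - 1117/16*e13 + 7/4*e23
(25/12*e23) R2 = -25/72 + 175/48*e12 - 175/72*e13 - 27925/288*e23
Summing the partial products and collecting blades:
Answer: 1519/72 + 5509/16*e12 - 1127/16*e13 - 10367/96*e23


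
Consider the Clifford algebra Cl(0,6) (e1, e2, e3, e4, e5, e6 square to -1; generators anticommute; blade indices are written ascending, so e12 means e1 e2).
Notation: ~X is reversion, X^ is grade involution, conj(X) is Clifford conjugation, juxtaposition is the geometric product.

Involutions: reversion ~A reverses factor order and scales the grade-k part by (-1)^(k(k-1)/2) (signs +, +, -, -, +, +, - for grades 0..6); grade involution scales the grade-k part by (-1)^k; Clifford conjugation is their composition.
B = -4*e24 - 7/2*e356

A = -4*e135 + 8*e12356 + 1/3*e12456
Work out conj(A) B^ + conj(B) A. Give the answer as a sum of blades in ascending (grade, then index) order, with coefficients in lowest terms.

first term: -28*e12 + 14*e16 - 4/3*e156 - 7/6*e1234 - 16*e12345 + 32*e13456
second term: -28*e12 + 14*e16 - 4/3*e156 + 7/6*e1234 + 16*e12345 - 32*e13456
Answer: -56*e12 + 28*e16 - 8/3*e156


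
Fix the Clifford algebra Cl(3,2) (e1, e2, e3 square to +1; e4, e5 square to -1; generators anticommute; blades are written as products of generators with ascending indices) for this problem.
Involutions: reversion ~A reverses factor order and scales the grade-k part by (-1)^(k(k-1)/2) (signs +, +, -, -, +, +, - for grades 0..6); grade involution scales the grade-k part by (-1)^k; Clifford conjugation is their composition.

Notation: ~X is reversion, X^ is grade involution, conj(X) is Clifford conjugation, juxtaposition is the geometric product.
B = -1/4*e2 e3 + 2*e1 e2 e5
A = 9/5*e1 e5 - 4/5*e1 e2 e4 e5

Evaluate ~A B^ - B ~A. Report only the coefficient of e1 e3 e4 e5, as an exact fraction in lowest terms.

first term: -18/5*e2 + 8/5*e4 + 9/20*e1 e2 e3 e5 + 1/5*e1 e3 e4 e5
second term: 18/5*e2 + 8/5*e4 + 9/20*e1 e2 e3 e5 - 1/5*e1 e3 e4 e5
Answer: 2/5


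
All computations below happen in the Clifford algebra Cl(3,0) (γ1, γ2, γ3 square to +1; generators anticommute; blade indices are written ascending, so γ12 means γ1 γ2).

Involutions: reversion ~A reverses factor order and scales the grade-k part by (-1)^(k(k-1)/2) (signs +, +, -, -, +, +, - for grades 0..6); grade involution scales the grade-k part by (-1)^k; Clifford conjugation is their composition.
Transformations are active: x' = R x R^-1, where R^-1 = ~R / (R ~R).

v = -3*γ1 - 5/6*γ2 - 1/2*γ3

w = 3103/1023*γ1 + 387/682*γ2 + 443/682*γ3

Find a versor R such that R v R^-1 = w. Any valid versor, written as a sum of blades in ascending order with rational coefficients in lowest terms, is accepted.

Take R = v + w = 34/1023*γ1 - 272/1023*γ2 + 51/341*γ3. Because q(v) = q(w) = 179/18, conjugation by R sends v exactly to w.
Answer: 34/1023*γ1 - 272/1023*γ2 + 51/341*γ3


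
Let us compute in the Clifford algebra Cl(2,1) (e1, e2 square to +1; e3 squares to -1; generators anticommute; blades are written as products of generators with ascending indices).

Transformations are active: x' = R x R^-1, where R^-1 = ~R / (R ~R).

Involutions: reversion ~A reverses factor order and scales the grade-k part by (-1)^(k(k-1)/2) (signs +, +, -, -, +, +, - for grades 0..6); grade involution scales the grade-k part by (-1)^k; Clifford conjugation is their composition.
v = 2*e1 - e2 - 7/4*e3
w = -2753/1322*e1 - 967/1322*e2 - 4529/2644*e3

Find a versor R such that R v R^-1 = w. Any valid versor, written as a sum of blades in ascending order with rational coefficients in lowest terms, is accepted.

A norm check does it: q(v) = q(w) = 31/16, hence R = v + w = -109/1322*e1 - 2289/1322*e2 - 2289/661*e3 realises the map — parallel part kept, (v - w)/2 negated, v carried to w.
Answer: -109/1322*e1 - 2289/1322*e2 - 2289/661*e3


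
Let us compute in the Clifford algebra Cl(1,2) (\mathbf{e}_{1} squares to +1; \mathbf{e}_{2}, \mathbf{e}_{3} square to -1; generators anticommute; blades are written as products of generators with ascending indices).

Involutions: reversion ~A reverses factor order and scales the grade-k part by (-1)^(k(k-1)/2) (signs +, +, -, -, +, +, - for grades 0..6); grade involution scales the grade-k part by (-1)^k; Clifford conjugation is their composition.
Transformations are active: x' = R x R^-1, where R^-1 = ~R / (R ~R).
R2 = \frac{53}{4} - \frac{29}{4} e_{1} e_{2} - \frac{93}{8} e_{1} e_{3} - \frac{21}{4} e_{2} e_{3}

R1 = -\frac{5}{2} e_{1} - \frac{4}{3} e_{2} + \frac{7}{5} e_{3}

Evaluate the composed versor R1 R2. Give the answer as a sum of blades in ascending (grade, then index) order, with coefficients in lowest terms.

Distribute over the terms of R1 (each basis-blade product reordered to ascending indices, repeated generators contracted through their squares):
(-\frac{5}{2} e_{1}) R2 = -\frac{265}{8} e_{1} + \frac{145}{8} e_{2} + \frac{465}{16} e_{3} + \frac{105}{8} e_{1} e_{2} e_{3}
(-\frac{4}{3} e_{2}) R2 = \frac{29}{3} e_{1} - \frac{53}{3} e_{2} - 7 e_{3} - \frac{31}{2} e_{1} e_{2} e_{3}
(\frac{7}{5} e_{3}) R2 = -\frac{651}{40} e_{1} - \frac{147}{20} e_{2} + \frac{371}{20} e_{3} - \frac{203}{20} e_{1} e_{2} e_{3}
Summing the partial products and collecting blades:
Answer: -\frac{596}{15} e_{1} - \frac{827}{120} e_{2} + \frac{3249}{80} e_{3} - \frac{501}{40} e_{1} e_{2} e_{3}


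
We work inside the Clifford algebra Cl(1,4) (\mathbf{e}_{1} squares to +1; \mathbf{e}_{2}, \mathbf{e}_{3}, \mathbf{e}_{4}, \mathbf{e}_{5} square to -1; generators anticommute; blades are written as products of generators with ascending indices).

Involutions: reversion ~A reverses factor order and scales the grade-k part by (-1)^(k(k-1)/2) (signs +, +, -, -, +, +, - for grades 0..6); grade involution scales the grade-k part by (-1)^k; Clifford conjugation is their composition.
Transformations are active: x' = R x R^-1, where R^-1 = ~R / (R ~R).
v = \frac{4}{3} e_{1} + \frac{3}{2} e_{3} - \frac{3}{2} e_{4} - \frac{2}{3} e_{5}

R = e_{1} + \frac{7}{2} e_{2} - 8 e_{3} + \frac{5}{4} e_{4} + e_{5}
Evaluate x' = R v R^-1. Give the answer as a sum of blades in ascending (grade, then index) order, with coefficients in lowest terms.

~R = e_{1} + \frac{7}{2} e_{2} - 8 e_{3} + \frac{5}{4} e_{4} + e_{5}, and R ~R = -\frac{1245}{16}, so R^-1 = ~R / (-\frac{1245}{16}).
R v = \frac{127}{8} - \frac{14}{3} e_{1} e_{2} + \frac{73}{6} e_{1} e_{3} - \frac{19}{6} e_{1} e_{4} - 2 e_{1} e_{5} + \frac{21}{4} e_{2} e_{3} - \frac{21}{4} e_{2} e_{4} - \frac{7}{3} e_{2} e_{5} + \frac{81}{8} e_{3} e_{4} + \frac{23}{6} e_{3} e_{5} + \frac{2}{3} e_{4} e_{5}
Answer: -\frac{2168}{1245} e_{1} - \frac{1778}{1245} e_{2} + \frac{4393}{2490} e_{3} + \frac{493}{498} e_{4} + \frac{322}{1245} e_{5}


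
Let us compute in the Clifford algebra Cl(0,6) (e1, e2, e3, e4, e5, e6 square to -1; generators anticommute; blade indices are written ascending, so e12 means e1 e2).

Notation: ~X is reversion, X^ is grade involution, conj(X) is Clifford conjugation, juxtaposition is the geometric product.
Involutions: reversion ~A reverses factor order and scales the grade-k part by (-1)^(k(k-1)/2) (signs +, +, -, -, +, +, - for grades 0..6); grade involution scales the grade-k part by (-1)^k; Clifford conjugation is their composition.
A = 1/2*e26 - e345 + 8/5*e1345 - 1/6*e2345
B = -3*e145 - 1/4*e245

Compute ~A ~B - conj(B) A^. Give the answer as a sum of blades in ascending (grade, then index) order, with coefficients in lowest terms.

first term: -571/120*e3 + 3*e13 + 1/4*e23 + 9/10*e123 - 1/8*e456 - 3/2*e12456
second term: -571/120*e3 + 3*e13 + 1/4*e23 - 9/10*e123 + 1/8*e456 - 3/2*e12456
Answer: 9/5*e123 - 1/4*e456


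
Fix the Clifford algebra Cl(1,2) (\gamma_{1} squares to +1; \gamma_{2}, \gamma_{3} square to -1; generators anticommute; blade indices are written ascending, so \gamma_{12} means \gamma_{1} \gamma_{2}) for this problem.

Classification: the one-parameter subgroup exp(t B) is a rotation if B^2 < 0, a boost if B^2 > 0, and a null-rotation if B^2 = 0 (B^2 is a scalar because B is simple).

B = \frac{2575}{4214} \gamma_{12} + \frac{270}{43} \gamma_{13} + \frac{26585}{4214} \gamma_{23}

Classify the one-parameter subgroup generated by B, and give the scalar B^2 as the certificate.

B^2 term by term: the squares give (\frac{2575}{4214})^2*(\gamma_{12})^2 + (\frac{270}{43})^2*(\gamma_{13})^2 + (\frac{26585}{4214})^2*(\gamma_{23})^2 = \frac{6630625}{17757796}*(+1) + \frac{72900}{1849}*(+1) + \frac{706762225}{17757796}*(-1) = 0 (each basis 2-blade squares to minus the product of its generators' squares); cross terms between blades sharing an index anticommute and cancel. So B^2 = 0.
Answer: null-rotation, certificate B^2 = 0. B^2 = 0 is basis-independent, so its sign is the whole story.


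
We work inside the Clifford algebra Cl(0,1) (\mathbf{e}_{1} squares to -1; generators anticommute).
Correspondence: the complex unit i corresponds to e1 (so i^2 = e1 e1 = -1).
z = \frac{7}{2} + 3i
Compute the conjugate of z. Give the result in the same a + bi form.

In blades: z = \frac{7}{2} + 3 e_{1}.
Conjugation here is Clifford conjugation: the scalar is fixed and the grade-1 and grade-2 blades all flip sign, giving \frac{7}{2} - 3 e_{1}; translating back:
Answer: \frac{7}{2} - 3i


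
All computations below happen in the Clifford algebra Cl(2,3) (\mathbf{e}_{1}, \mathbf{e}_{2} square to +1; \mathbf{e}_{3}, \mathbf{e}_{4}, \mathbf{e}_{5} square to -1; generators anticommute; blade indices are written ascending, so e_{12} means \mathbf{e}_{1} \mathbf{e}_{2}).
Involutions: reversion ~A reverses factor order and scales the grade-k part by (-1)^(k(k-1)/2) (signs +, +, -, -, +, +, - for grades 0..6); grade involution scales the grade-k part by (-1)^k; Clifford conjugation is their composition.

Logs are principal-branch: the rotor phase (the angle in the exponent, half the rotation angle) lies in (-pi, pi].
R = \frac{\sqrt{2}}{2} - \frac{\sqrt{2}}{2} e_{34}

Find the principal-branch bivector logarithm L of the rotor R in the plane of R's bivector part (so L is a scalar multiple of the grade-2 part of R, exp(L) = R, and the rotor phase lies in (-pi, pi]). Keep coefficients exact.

The scalar part of R is \frac{\sqrt{2}}{2}, so the principal-branch rotor phase is pinned; divide the bivector part by its sine to get the unit plane — L is the phase times that plane.
Concretely: cos(phase) = \frac{\sqrt{2}}{2} gives phase = ±\frac{\pi}{4}, and since phase/sin(phase) is even the sign is immaterial: L = (phase/sin(phase)) * <R>_2 = (\frac{\sqrt{2} \pi}{4}) * <R>_2.
Answer: - \frac{\pi}{4} e_{34}


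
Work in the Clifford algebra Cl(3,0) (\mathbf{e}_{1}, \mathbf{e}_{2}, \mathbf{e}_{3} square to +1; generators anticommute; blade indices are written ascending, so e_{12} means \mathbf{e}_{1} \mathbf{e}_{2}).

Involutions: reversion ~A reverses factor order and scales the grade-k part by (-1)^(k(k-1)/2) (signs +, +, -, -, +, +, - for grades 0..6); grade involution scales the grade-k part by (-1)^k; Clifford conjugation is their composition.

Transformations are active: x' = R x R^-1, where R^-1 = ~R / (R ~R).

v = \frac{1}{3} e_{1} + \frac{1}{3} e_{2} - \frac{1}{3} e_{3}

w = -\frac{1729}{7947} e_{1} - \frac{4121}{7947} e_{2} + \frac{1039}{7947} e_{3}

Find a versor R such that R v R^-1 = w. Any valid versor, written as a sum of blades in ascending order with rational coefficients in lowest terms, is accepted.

R = v + w = \frac{920}{7947} e_{1} - \frac{1472}{7947} e_{2} - \frac{1610}{7947} e_{3} works: the equal norms (\frac{1}{3}) guarantee its sandwich swaps v into w.
Answer: \frac{920}{7947} e_{1} - \frac{1472}{7947} e_{2} - \frac{1610}{7947} e_{3}


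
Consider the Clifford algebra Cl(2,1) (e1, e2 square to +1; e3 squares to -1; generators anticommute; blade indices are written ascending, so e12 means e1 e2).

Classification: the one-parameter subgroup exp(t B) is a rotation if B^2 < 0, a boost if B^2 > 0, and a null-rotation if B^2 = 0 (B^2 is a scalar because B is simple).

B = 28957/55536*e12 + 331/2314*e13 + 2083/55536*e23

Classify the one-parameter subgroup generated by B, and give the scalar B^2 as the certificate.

B^2 term by term: the squares give (28957/55536)^2*(e12)^2 + (331/2314)^2*(e13)^2 + (2083/55536)^2*(e23)^2 = 838507849/3084247296*(-1) + 109561/5354596*(+1) + 4338889/3084247296*(+1) = -1/4 (each basis 2-blade squares to minus the product of its generators' squares); cross terms between blades sharing an index anticommute and cancel. So B^2 = -1/4.
Answer: rotation, certificate B^2 = -1/4. Note: conjugating B changes its blade decomposition but never the scalar B^2 = -1/4, whose sign settles the classification.


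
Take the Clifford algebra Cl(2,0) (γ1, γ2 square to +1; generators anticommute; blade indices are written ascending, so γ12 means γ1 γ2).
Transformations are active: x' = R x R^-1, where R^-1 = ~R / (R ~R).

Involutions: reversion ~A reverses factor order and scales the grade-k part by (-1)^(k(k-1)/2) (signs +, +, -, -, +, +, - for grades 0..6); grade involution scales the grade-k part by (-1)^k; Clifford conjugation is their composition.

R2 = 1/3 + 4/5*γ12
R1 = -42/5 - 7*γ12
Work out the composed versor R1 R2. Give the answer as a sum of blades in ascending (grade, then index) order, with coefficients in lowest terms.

Distribute over the terms of R1 (each basis-blade product reordered to ascending indices, repeated generators contracted through their squares):
(-42/5) R2 = -14/5 - 168/25*γ12
(-7*γ12) R2 = 28/5 - 7/3*γ12
Summing the partial products and collecting blades:
Answer: 14/5 - 679/75*γ12


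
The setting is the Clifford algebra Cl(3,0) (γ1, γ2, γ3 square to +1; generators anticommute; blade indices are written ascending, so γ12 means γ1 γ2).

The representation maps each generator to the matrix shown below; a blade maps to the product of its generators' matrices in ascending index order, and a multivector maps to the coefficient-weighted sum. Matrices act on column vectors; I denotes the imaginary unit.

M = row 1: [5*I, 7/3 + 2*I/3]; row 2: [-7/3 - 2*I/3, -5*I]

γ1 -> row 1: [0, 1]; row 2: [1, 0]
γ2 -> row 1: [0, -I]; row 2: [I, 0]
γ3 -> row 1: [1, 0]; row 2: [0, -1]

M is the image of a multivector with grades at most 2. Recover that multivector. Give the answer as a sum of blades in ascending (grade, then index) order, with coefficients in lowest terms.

Method: 1, rho(γ1), rho(γ2), rho(γ3) form a trace-orthogonal basis of the 2x2 complex matrices (tr(X Y) = 2 if X = Y, else 0), so M = m0*1 + m1*rho(γ1) + m2*rho(γ2) + m3*rho(γ3) with m0 = tr(M)/2 = 0, m1 = tr(M rho(γ1))/2 = 0, m2 = tr(M rho(γ2))/2 = -2/3 + 7*I/3, m3 = tr(M rho(γ3))/2 = 5*I.
Multiplying table entries, the bivector images are rho(γ12) = I*rho(γ3), rho(γ13) = -I*rho(γ2), rho(γ23) = I*rho(γ1); with real blade coefficients the real parts of m0..m3 are the coefficients of 1, γ1, γ2, γ3 and the imaginary parts give the bivectors (γ23: Im m1, γ13: -Im m2, γ12: Im m3).
Answer: -2/3*γ2 + 5*γ12 - 7/3*γ13


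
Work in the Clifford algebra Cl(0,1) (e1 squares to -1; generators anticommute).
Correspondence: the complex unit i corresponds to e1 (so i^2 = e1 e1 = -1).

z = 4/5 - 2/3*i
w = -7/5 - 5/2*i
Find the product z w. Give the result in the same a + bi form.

In blades: z = 4/5 - 2/3*e1, w = -7/5 - 5/2*e1.
Distribute z over w term by term (generator squares from the signature, products reordered to ascending indices): (4/5)*w = -28/25 - 2*e1; (-2/3*e1)*w = -5/3 + 14/15*e1.
Sum: -209/75 - 16/15*e1; translating back through the correspondence:
Answer: -209/75 - 16/15*i


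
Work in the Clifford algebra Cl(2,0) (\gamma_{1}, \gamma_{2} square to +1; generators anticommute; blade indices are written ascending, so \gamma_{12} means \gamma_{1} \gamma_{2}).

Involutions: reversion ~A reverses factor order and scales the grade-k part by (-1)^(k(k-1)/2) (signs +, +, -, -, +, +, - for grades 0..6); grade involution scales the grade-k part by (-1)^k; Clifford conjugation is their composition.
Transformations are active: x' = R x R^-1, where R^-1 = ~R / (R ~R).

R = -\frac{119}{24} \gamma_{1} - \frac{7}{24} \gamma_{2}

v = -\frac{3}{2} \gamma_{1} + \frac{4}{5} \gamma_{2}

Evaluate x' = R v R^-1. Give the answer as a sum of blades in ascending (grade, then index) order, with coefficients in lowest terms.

~R = -\frac{119}{24} \gamma_{1} - \frac{7}{24} \gamma_{2}, and R ~R = \frac{7105}{288}, so R^-1 = ~R / (\frac{7105}{288}).
R v = \frac{1729}{240} - \frac{1057}{240} \gamma_{12}
Answer: -\frac{1012}{725} \gamma_{1} - \frac{1407}{1450} \gamma_{2}


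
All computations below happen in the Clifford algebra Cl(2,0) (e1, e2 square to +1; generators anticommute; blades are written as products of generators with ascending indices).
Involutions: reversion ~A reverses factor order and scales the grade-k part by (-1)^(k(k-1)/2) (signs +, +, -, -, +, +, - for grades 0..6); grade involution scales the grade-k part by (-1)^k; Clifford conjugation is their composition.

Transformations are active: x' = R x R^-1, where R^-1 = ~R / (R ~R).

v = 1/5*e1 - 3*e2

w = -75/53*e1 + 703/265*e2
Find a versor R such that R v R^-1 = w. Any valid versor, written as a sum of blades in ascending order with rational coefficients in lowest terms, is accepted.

Sketch: the shared square 226/25 makes R = v + w = -322/265*e1 - 92/265*e2 the natural versor; its sandwich fixes that direction, negates (v - w)/2, and sends v to w.
Answer: -322/265*e1 - 92/265*e2


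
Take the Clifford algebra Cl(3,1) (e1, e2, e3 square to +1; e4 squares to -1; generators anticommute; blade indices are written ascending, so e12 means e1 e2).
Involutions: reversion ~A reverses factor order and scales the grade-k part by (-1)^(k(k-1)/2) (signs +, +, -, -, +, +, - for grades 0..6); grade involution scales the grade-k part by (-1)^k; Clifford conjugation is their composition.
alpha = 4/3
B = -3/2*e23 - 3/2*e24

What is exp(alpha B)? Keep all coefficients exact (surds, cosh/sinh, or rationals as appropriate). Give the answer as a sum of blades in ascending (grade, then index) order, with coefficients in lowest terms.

B^2 term by term: the squares give (-3/2)^2*(e23)^2 + (-3/2)^2*(e24)^2 = 9/4*(-1) + 9/4*(+1) = 0 (each basis 2-blade squares to minus the product of its generators' squares); cross terms between blades sharing an index anticommute and cancel. So B^2 = 0.
B^2 = 0, hence only two terms survive: exp(alpha B) = 1 + alpha B (parabolic case).
Answer: 1 - 2*e23 - 2*e24


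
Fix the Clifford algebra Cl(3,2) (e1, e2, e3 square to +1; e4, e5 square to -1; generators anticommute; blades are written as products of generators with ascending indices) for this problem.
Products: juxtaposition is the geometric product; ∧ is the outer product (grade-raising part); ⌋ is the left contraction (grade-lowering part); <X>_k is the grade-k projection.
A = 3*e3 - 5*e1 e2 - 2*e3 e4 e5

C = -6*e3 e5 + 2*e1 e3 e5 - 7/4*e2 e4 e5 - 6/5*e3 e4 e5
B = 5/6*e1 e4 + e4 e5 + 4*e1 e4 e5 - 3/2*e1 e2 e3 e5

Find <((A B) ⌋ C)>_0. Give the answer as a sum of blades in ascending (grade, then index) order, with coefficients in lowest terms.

step 1: 2*e3 - 8*e1 e3 + 25/6*e2 e4 - 15/2*e3 e5 - 3*e1 e2 e4 - 9/2*e1 e2 e5 - 5/2*e1 e3 e4 + 5/3*e1 e3 e5 + 20*e2 e4 e5 + 3*e3 e4 e5 - 5*e1 e2 e4 e5 - 12*e1 e3 e4 e5
step 2: 1304/15 - 15*e1 - 9*e4 - 79/24*e5 - 4*e1 e5 - 12/5*e4 e5
step 3: 1304/15
Answer: 1304/15


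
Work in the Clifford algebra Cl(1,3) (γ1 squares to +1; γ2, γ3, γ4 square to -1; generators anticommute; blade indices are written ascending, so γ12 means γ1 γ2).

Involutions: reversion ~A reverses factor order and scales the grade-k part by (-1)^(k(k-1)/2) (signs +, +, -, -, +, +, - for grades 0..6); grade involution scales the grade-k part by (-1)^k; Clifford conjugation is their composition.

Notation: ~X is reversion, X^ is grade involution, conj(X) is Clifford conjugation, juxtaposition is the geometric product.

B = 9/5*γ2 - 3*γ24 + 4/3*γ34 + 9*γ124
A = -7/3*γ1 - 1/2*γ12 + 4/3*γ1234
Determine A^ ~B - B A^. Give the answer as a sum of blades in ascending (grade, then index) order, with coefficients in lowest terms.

first term: 9/10*γ1 + 12*γ3 + 9/2*γ4 + 269/45*γ12 + 4*γ13 + 3/2*γ14 - 21*γ24 + 7*γ124 - 248/45*γ134 + 2/3*γ1234
second term: -9/10*γ1 + 12*γ3 - 9/2*γ4 - 269/45*γ12 - 4*γ13 + 3/2*γ14 + 21*γ24 - 7*γ124 + 248/45*γ134 - 2/3*γ1234
Answer: 9/5*γ1 + 9*γ4 + 538/45*γ12 + 8*γ13 - 42*γ24 + 14*γ124 - 496/45*γ134 + 4/3*γ1234


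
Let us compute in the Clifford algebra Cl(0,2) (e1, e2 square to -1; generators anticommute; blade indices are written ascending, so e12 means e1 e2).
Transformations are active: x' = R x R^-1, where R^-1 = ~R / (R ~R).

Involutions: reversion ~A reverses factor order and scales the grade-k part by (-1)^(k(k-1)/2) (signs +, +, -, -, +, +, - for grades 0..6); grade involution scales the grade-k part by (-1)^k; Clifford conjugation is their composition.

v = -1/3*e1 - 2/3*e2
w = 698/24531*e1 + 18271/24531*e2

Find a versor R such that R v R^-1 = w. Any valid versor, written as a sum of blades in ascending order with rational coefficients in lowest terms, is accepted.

Equal squares first: v^2 = w^2 = -5/9. Then v + w = -2493/8177*e1 + 639/8177*e2 is a versor taking v to w, provided it is invertible.
Answer: -2493/8177*e1 + 639/8177*e2


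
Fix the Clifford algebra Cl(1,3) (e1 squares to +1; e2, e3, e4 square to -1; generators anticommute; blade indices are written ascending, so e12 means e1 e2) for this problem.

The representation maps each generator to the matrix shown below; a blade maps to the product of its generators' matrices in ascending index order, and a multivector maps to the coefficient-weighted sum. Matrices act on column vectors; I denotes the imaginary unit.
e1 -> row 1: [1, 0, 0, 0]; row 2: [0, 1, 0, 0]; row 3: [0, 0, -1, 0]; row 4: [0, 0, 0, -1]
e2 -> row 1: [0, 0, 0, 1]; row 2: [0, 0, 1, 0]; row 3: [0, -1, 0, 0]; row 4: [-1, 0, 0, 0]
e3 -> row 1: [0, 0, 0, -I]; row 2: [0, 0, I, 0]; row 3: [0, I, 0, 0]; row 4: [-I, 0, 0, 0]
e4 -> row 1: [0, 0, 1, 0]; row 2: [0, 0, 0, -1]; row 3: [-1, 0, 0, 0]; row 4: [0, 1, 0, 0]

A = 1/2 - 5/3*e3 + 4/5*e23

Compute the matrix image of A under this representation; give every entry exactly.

Bivector images (products of the table entries): rho(e23) = rho(e2)rho(e3) = row 1: [-I, 0, 0, 0]; row 2: [0, I, 0, 0]; row 3: [0, 0, -I, 0]; row 4: [0, 0, 0, I].
M = (1/2)*1 + (-5/3)*rho(e3) + (4/5)*rho(e23), summed entrywise (1 is the identity matrix):
Answer: row 1: [1/2 - 4*I/5, 0, 0, 5*I/3]; row 2: [0, 1/2 + 4*I/5, -5*I/3, 0]; row 3: [0, -5*I/3, 1/2 - 4*I/5, 0]; row 4: [5*I/3, 0, 0, 1/2 + 4*I/5]


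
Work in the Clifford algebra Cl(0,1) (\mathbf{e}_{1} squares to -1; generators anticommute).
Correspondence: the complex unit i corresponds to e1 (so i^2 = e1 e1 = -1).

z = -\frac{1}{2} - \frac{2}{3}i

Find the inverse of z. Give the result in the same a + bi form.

In blades: z = -\frac{1}{2} - \frac{2}{3} e_{1}.
With qbar = -\frac{1}{2} + \frac{2}{3} e_{1} (scalar fixed, mapped units negated), z qbar = \frac{25}{36} (the sum of squared coefficients), so z^-1 = qbar / (\frac{25}{36}) = -\frac{18}{25} + \frac{24}{25} e_{1}; translating back:
Answer: -\frac{18}{25} + \frac{24}{25}i


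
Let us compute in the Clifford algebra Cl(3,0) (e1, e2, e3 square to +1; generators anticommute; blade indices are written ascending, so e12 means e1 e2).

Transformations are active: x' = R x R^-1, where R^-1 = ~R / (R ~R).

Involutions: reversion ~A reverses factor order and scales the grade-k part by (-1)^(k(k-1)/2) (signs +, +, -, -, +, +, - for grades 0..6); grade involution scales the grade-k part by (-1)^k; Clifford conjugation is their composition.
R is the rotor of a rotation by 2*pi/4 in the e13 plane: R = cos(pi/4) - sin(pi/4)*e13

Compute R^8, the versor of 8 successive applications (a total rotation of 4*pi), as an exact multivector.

Rotor phase runs at HALF the rotation angle; powers of one rotor simply add phase, so after 8 steps in e13 the phase is 8*pi/4 = 2*pi and R^8 = cos(2*pi) - sin(2*pi)*e13.
cos(2*pi) = 1 and sin(2*pi) = 0, so R^8 = 1. The total rotation 4*pi is 2 full turns, so every vector returns to itself, yet the rotor is +1, back on the identity sheet (an even number of 2*pi turns).
Answer: 1


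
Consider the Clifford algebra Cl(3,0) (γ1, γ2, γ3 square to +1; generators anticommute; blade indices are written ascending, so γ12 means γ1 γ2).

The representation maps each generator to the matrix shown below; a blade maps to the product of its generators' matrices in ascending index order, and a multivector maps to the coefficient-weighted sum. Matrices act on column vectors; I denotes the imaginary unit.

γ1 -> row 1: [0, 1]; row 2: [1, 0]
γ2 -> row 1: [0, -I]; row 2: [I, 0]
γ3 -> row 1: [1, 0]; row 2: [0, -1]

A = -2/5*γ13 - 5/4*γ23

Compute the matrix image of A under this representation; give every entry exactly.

Bivector images (products of the table entries): rho(γ13) = rho(γ1)rho(γ3) = row 1: [0, -1]; row 2: [1, 0]; rho(γ23) = rho(γ2)rho(γ3) = row 1: [0, I]; row 2: [I, 0].
M = (-2/5)*rho(γ13) + (-5/4)*rho(γ23), summed entrywise:
Answer: row 1: [0, 2/5 - 5*I/4]; row 2: [-2/5 - 5*I/4, 0]


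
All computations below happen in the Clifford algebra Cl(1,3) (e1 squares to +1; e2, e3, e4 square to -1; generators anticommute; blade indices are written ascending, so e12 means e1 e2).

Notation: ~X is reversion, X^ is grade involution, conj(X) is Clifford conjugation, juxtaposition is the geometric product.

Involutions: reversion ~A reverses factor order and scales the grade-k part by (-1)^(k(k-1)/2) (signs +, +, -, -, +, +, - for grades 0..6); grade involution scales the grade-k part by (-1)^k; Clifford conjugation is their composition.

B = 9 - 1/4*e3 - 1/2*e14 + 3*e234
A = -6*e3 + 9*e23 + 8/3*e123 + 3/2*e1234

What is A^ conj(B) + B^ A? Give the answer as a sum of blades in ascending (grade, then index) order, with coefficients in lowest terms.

first term: -3/2 + 9/2*e1 - 9/4*e2 + 54*e3 - 27*e4 + 2/3*e12 + 8*e14 + 327/4*e23 + 18*e24 - 24*e123 + 3/8*e124 - 3*e134 - 4/3*e234 + 18*e1234
second term: 3/2 + 9/2*e1 + 9/4*e2 - 54*e3 + 27*e4 - 2/3*e12 - 8*e14 + 321/4*e23 + 18*e24 + 24*e123 - 3/8*e124 - 3*e134 + 4/3*e234 + 9*e1234
Answer: 9*e1 + 162*e23 + 36*e24 - 6*e134 + 27*e1234


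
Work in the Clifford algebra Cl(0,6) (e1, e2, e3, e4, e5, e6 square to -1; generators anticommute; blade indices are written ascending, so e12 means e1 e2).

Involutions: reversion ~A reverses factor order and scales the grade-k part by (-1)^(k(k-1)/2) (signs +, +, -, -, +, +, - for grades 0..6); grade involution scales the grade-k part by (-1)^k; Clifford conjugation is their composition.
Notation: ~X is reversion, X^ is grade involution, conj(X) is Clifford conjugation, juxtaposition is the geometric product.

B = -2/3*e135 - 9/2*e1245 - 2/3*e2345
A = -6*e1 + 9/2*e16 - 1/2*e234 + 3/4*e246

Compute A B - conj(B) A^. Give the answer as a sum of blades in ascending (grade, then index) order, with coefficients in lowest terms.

first term: 1/3*e5 - 4*e35 - 9/4*e135 + 27/8*e156 - 27*e245 - 7/2*e356 - 1/3*e1245 + 81/4*e2456 + 4*e12345 - 7/2*e123456
second term: 1/3*e5 + 4*e35 + 9/4*e135 - 27/8*e156 - 27*e245 + 7/2*e356 + 1/3*e1245 - 81/4*e2456 - 4*e12345 - 7/2*e123456
Answer: -8*e35 - 9/2*e135 + 27/4*e156 - 7*e356 - 2/3*e1245 + 81/2*e2456 + 8*e12345


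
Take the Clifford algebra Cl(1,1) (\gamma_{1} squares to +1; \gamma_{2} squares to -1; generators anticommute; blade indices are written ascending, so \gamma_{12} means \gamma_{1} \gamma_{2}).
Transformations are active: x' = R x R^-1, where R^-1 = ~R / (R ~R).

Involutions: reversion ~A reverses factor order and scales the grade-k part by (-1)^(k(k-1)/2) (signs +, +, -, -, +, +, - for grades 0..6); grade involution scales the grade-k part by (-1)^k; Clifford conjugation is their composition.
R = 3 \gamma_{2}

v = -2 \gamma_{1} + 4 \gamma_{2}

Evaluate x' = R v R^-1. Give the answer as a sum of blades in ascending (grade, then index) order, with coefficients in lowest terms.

~R = 3 \gamma_{2}, and R ~R = -9, so R^-1 = ~R / (-9).
R v = -12 + 6 \gamma_{12}
Answer: 2 \gamma_{1} + 4 \gamma_{2}


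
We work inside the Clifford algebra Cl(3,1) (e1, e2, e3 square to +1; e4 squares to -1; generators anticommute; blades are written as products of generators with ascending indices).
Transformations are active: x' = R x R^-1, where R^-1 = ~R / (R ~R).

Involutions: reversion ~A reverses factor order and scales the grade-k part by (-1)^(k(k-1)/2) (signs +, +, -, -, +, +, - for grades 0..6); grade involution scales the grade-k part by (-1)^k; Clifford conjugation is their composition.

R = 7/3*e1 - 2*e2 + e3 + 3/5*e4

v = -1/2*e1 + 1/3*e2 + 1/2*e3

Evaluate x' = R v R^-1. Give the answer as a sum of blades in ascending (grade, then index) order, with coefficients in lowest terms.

~R = 7/3*e1 - 2*e2 + e3 + 3/5*e4, and R ~R = 2269/225, so R^-1 = ~R / (2269/225).
R v = -4/3 - 2/9*e1 e2 + 5/3*e1 e3 + 3/10*e1 e4 - 4/3*e2 e3 - 1/5*e2 e4 - 3/10*e3 e4
Answer: -531/4538*e1 + 1331/6807*e2 - 3469/4538*e3 - 360/2269*e4


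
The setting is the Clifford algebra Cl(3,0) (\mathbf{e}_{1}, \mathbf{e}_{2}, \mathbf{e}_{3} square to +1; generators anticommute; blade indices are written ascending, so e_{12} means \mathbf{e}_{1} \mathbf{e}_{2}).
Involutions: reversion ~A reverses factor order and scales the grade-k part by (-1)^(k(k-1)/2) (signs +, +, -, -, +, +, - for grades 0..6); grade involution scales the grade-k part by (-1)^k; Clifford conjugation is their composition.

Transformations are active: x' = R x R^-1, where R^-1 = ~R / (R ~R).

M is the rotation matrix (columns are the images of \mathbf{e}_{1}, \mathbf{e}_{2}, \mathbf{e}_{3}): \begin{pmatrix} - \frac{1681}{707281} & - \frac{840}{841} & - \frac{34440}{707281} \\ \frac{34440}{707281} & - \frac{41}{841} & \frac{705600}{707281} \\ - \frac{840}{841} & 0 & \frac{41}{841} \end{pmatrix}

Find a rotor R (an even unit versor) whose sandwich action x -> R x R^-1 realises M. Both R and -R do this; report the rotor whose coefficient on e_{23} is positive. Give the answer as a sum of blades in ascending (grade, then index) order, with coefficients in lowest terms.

Method: write R = a + b12*e_{12} + b13*e_{13} + b23*e_{23} with a^2 + b12^2 + b13^2 + b23^2 = 1 (so R^-1 = ~R). Expanding the columns R e_j ~R gives tr M = 4a^2 - 1 and, from the antisymmetric part, M21 - M12 = -4a*b12, M13 - M31 = 4a*b13, M32 - M23 = -4a*b23.
Here tr M = -\frac{1681}{707281}, so a^2 = (1 + tr M)/4 = \frac{176400}{707281} and a = ±\frac{420}{841}. Taking a = \frac{420}{841}: M21 - M12 = \frac{740880}{707281}, M13 - M31 = \frac{672000}{707281}, M32 - M23 = -\frac{705600}{707281}, giving b12 = -\frac{441}{841}, b13 = \frac{400}{841}, b23 = \frac{420}{841}, i.e. R = \frac{420}{841} - \frac{441}{841} e_{12} + \frac{400}{841} e_{13} + \frac{420}{841} e_{23}.
Its e_{23} coefficient is already positive.
Answer: \frac{420}{841} - \frac{441}{841} e_{12} + \frac{400}{841} e_{13} + \frac{420}{841} e_{23}. Why the constraint matters: R and -R act identically through the sandwich — M has trace -\frac{1681}{707281} either way — so only the sign condition on e_{23} picks one of the two preimages.
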